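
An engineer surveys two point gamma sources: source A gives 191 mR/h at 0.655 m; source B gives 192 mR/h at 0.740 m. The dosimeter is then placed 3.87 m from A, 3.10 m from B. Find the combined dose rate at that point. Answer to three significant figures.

16.4 mR/h

Each source contributes Iᵢ·(dᵢ/rᵢ)²; contributions add.
A: 191 × (0.655/3.87)² = 5.471 mR/h
B: 192 × (0.740/3.10)² = 10.94 mR/h
Total = 5.471 + 10.94 = 16.41 mR/h.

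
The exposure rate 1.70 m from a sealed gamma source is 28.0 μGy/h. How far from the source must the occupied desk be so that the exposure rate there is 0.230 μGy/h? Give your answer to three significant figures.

Intensity scales as (d₁/d₂)², so d₂ = d₁·√(I₁/I₂).
I₁/I₂ = 28.0/0.230 = 121.7, so d₂ = 1.70 × √121.7 = 18.75 m.

18.8 m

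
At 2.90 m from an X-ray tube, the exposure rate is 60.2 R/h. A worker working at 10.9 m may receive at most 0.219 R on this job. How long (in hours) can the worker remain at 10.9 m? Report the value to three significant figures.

Intensity scales as (d₁/d₂)², so rate at 10.9 m:
(2.90/10.9)² = 0.07079, so 60.2 × 0.07079 = 4.262 R/h.
Stay time = 0.219 R ÷ 4.262 R/h = 0.05138 h.

0.0514 h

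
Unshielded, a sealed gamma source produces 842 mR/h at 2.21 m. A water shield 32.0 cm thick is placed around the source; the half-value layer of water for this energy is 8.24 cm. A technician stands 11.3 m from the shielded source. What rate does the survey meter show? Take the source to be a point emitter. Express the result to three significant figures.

2.18 mR/h

Distance alone: (2.21/11.3)² = 0.03825, so 842 × 0.03825 = 32.21 mR/h.
Shield: 32.0/8.24 = 3.883 half-value layers → attenuation 2^(−3.883) = 0.06778.
Combined: 32.21 × 0.06778 = 2.183 mR/h.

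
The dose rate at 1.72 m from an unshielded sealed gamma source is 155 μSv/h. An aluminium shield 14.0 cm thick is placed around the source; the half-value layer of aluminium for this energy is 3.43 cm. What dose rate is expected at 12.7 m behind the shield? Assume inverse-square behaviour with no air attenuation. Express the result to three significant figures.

0.168 μSv/h

Distance alone: (1.72/12.7)² = 0.01834, so 155 × 0.01834 = 2.843 μSv/h.
Shield: 14.0/3.43 = 4.082 half-value layers → attenuation 2^(−4.082) = 0.05905.
Combined: 2.843 × 0.05905 = 0.1679 μSv/h.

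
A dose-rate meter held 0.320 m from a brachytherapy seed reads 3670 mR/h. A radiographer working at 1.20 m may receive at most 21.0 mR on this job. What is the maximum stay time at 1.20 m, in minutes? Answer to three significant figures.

4.83 min

Applying the 1/r² law, rate at 1.20 m:
3670 × (0.320/1.20)² = 3670 × 0.07111 = 261.0 mR/h.
Stay time = 21.0 mR ÷ 261.0 mR/h = 0.08046 h = 4.828 min.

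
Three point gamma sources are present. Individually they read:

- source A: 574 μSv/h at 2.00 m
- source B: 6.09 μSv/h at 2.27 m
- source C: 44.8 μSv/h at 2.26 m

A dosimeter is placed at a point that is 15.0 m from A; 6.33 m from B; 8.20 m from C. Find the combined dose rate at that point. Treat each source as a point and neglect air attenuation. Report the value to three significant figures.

Each source contributes Iᵢ·(dᵢ/rᵢ)²; contributions add.
A: 574 × (2.00/15.0)² = 10.20 μSv/h
B: 6.09 × (2.27/6.33)² = 0.7832 μSv/h
C: 44.8 × (2.26/8.20)² = 3.403 μSv/h
Total = 10.20 + 0.7832 + 3.403 = 14.39 μSv/h.

14.4 μSv/h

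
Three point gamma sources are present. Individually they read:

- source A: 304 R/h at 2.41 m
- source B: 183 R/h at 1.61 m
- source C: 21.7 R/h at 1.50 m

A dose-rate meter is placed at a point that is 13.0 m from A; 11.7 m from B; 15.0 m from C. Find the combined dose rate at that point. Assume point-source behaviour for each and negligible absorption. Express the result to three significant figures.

14.1 R/h

Each source contributes Iᵢ·(dᵢ/rᵢ)²; contributions add.
A: 304 × (2.41/13.0)² = 10.45 R/h
B: 183 × (1.61/11.7)² = 3.465 R/h
C: 21.7 × (1.50/15.0)² = 0.2170 R/h
Total = 10.45 + 3.465 + 0.2170 = 14.13 R/h.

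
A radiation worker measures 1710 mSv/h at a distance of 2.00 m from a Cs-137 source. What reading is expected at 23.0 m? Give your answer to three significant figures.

By the inverse-square law, the rate at 23.0 m is
1710 × (2.00/23.0)² = 1710 × 0.007561 = 12.93 mSv/h.

12.9 mSv/h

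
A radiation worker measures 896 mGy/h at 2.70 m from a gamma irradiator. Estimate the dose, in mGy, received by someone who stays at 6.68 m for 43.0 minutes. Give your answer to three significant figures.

Using I₁d₁² = I₂d₂², rate at 6.68 m:
(2.70/6.68)² = 0.1634, so 896 × 0.1634 = 146.4 mGy/h.
Dose = rate × time = 146.4 mGy/h × 0.7167 h = 104.9 mGy.

105 mGy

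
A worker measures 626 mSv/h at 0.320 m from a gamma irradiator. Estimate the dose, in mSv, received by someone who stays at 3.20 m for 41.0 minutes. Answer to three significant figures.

4.28 mSv

By the inverse-square law, rate at 3.20 m:
626 × (0.320/3.20)² = 626 × 0.01000 = 6.260 mSv/h.
Dose = rate × time = 6.260 mSv/h × 0.6833 h = 4.277 mSv.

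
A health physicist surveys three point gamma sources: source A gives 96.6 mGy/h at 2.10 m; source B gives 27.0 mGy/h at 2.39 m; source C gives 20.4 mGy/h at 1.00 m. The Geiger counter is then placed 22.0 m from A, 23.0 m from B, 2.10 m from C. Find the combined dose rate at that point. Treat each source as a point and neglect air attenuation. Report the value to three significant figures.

Each source contributes Iᵢ·(dᵢ/rᵢ)²; contributions add.
A: 96.6 × (2.10/22.0)² = 0.8802 mGy/h
B: 27.0 × (2.39/23.0)² = 0.2915 mGy/h
C: 20.4 × (1.00/2.10)² = 4.626 mGy/h
Total = 0.8802 + 0.2915 + 4.626 = 5.798 mGy/h.

5.80 mGy/h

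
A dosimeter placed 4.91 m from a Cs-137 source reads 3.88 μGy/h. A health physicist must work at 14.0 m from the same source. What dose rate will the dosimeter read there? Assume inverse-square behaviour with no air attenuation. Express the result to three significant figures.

By the inverse-square law, scaling from 4.91 m to 14.0 m:
3.88 × (4.91/14.0)² = 3.88 × 0.1230 = 0.4772 μGy/h.

0.477 μGy/h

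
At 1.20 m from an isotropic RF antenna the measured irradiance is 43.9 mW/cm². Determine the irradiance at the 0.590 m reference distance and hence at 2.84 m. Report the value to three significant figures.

182 mW/cm²; 7.84 mW/cm²

Since intensity falls as 1/r²,
At 0.590 m: (1.20/0.590)² = 4.137, so 43.9 × 4.137 = 181.6 mW/cm²
At 2.84 m: (0.590/2.84)² = 0.04316, so 181.6 × 0.04316 = 7.838 mW/cm².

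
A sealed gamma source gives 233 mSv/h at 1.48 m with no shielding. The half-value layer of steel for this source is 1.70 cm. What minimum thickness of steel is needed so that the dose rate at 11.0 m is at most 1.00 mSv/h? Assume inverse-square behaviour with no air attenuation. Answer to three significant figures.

3.53 cm

At 11.0 m, distance alone gives 233 × (1.48/11.0)² = 233 × 0.01810 = 4.217 mSv/h.
Further attenuation needed: 4.217/1.00 = 4.217.
n = log₂(4.217) = 2.076 half-value layers.
Thickness = 2.076 × 1.70 cm = 3.529 cm.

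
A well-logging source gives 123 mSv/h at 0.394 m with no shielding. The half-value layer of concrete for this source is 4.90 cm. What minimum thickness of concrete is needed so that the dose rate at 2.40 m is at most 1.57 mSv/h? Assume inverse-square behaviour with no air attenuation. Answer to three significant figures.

At 2.40 m, distance alone gives (0.394/2.40)² = 0.02695, so 123 × 0.02695 = 3.315 mSv/h.
Further attenuation needed: 3.315/1.57 = 2.111.
n = log₂(2.111) = 1.078 half-value layers.
Thickness = 1.078 × 4.90 cm = 5.282 cm.

5.28 cm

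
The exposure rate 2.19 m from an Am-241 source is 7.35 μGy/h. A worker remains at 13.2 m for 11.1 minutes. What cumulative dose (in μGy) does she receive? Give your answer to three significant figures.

0.0374 μGy

Since intensity falls as 1/r², rate at 13.2 m:
7.35 × (2.19/13.2)² = 7.35 × 0.02753 = 0.2023 μGy/h.
Dose = rate × time = 0.2023 μGy/h × 0.1850 h = 0.03743 μGy.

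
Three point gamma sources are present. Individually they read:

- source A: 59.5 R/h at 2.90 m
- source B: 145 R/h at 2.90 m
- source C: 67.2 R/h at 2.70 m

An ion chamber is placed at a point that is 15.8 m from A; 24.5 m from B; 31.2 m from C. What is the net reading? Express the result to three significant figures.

Each source contributes Iᵢ·(dᵢ/rᵢ)²; contributions add.
A: 59.5 × (2.90/15.8)² = 2.004 R/h
B: 145 × (2.90/24.5)² = 2.032 R/h
C: 67.2 × (2.70/31.2)² = 0.5033 R/h
Total = 2.004 + 2.032 + 0.5033 = 4.539 R/h.

4.54 R/h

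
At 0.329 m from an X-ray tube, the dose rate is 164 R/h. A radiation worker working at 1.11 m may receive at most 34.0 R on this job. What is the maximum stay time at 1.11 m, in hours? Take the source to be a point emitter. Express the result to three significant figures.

Applying the 1/r² law, rate at 1.11 m:
164 × (0.329/1.11)² = 164 × 0.08785 = 14.41 R/h.
Stay time = 34.0 R ÷ 14.41 R/h = 2.359 h.

2.36 h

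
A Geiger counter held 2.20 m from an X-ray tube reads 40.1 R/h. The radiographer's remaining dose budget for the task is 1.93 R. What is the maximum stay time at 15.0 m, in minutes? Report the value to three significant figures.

By the inverse-square law, rate at 15.0 m:
40.1 × (2.20/15.0)² = 40.1 × 0.02151 = 0.8626 R/h.
Stay time = 1.93 R ÷ 0.8626 R/h = 2.237 h = 134.2 min.

134 min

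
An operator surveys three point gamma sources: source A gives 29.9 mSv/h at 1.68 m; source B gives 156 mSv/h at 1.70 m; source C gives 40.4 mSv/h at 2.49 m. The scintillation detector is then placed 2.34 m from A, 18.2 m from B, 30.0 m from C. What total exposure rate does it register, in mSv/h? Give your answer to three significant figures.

Each source contributes Iᵢ·(dᵢ/rᵢ)²; contributions add.
A: 29.9 × (1.68/2.34)² = 15.41 mSv/h
B: 156 × (1.70/18.2)² = 1.361 mSv/h
C: 40.4 × (2.49/30.0)² = 0.2783 mSv/h
Total = 15.41 + 1.361 + 0.2783 = 17.05 mSv/h.

17.1 mSv/h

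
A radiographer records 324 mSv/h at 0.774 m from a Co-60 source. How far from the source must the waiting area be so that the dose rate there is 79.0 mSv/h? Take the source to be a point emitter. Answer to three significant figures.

Since intensity falls as 1/r², d₂ = d₁·√(I₁/I₂).
I₁/I₂ = 324/79.0 = 4.101, so d₂ = 0.774 × √4.101 = 1.567 m.

1.57 m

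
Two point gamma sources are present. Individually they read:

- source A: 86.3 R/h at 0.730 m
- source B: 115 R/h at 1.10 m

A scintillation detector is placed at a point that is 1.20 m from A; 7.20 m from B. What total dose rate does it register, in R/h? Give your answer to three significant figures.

By superposition, sum each source's inverse-square contribution:
A: 86.3 × (0.730/1.20)² = 31.94 R/h
B: 115 × (1.10/7.20)² = 2.684 R/h
Total = 31.94 + 2.684 = 34.62 R/h.

34.6 R/h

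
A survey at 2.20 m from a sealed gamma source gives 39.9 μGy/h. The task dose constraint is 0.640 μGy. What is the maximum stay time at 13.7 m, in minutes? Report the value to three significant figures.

Using I₁d₁² = I₂d₂², rate at 13.7 m:
(2.20/13.7)² = 0.02579, so 39.9 × 0.02579 = 1.029 μGy/h.
Stay time = 0.640 μGy ÷ 1.029 μGy/h = 0.6220 h = 37.32 min.

37.3 min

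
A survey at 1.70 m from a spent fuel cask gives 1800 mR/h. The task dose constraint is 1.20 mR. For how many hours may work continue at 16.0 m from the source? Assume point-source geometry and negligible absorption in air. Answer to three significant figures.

Intensity scales as (d₁/d₂)², so rate at 16.0 m:
1800 × (1.70/16.0)² = 1800 × 0.01129 = 20.32 mR/h.
Stay time = 1.20 mR ÷ 20.32 mR/h = 0.05906 h.

0.0591 h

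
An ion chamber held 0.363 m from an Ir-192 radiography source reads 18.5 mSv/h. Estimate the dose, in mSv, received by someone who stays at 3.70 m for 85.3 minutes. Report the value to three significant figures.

0.253 mSv

Since intensity falls as 1/r², rate at 3.70 m:
(0.363/3.70)² = 0.009625, so 18.5 × 0.009625 = 0.1781 mSv/h.
Dose = rate × time = 0.1781 mSv/h × 1.422 h = 0.2533 mSv.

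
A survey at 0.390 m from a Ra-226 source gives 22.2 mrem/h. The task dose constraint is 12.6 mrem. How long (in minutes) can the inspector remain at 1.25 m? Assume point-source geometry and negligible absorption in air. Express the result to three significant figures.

Intensity scales as (d₁/d₂)², so rate at 1.25 m:
(0.390/1.25)² = 0.09734, so 22.2 × 0.09734 = 2.161 mrem/h.
Stay time = 12.6 mrem ÷ 2.161 mrem/h = 5.831 h = 349.9 min.

350 min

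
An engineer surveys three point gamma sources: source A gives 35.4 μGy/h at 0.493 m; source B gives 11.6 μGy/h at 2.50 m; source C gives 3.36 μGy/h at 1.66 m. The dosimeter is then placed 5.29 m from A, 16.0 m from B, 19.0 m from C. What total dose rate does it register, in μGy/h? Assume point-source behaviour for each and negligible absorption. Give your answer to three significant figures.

By superposition, sum each source's inverse-square contribution:
A: 35.4 × (0.493/5.29)² = 0.3075 μGy/h
B: 11.6 × (2.50/16.0)² = 0.2832 μGy/h
C: 3.36 × (1.66/19.0)² = 0.02565 μGy/h
Total = 0.3075 + 0.2832 + 0.02565 = 0.6163 μGy/h.

0.616 μGy/h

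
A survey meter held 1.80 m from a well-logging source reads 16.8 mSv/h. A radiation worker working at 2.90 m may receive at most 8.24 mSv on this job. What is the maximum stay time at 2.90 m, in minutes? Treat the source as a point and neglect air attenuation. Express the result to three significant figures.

76.4 min

Applying the 1/r² law, rate at 2.90 m:
(1.80/2.90)² = 0.3853, so 16.8 × 0.3853 = 6.473 mSv/h.
Stay time = 8.24 mSv ÷ 6.473 mSv/h = 1.273 h = 76.38 min.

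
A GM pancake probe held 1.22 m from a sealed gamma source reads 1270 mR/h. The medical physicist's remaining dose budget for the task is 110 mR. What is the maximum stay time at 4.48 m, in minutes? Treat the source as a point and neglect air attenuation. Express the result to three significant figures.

70.1 min

Applying the 1/r² law, rate at 4.48 m:
(1.22/4.48)² = 0.07416, so 1270 × 0.07416 = 94.18 mR/h.
Stay time = 110 mR ÷ 94.18 mR/h = 1.168 h = 70.08 min.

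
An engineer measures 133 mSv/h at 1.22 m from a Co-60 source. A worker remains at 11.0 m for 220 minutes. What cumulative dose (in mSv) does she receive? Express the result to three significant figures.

Since intensity falls as 1/r², rate at 11.0 m:
(1.22/11.0)² = 0.01230, so 133 × 0.01230 = 1.636 mSv/h.
Dose = rate × time = 1.636 mSv/h × 3.667 h = 5.999 mSv.

6.00 mSv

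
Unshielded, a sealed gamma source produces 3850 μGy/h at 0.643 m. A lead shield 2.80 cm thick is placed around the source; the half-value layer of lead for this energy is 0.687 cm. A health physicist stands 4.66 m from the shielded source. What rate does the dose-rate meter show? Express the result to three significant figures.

Distance alone: 3850 × (0.643/4.66)² = 3850 × 0.01904 = 73.30 μGy/h.
Shield: 2.80/0.687 = 4.076 half-value layers → attenuation 2^(−4.076) = 0.05929.
Combined: 73.30 × 0.05929 = 4.346 μGy/h.

4.35 μGy/h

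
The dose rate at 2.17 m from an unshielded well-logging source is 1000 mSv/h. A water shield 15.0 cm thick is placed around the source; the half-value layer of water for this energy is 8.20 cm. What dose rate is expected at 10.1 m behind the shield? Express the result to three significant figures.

13.0 mSv/h

Distance alone: (2.17/10.1)² = 0.04616, so 1000 × 0.04616 = 46.16 mSv/h.
Shield: 15.0/8.20 = 1.829 half-value layers → attenuation 2^(−1.829) = 0.2815.
Combined: 46.16 × 0.2815 = 12.99 mSv/h.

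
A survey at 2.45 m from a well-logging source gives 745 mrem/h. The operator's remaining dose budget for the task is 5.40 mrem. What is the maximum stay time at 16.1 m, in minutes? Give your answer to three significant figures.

18.8 min

Applying the 1/r² law, rate at 16.1 m:
745 × (2.45/16.1)² = 745 × 0.02316 = 17.25 mrem/h.
Stay time = 5.40 mrem ÷ 17.25 mrem/h = 0.3130 h = 18.78 min.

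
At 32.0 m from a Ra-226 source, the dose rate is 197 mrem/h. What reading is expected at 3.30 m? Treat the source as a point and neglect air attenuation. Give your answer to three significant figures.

By the inverse-square law, the rate at 3.30 m is
(32.0/3.30)² = 94.03, so 197 × 94.03 = 18520 mrem/h.

18500 mrem/h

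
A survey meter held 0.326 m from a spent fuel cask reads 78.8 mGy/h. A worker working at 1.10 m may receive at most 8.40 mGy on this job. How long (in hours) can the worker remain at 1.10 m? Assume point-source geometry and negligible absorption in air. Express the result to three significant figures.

Using I₁d₁² = I₂d₂², rate at 1.10 m:
78.8 × (0.326/1.10)² = 78.8 × 0.08783 = 6.921 mGy/h.
Stay time = 8.40 mGy ÷ 6.921 mGy/h = 1.214 h.

1.21 h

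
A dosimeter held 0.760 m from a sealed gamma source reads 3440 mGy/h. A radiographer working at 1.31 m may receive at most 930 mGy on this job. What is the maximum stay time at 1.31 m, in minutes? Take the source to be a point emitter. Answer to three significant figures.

Applying the 1/r² law, rate at 1.31 m:
3440 × (0.760/1.31)² = 3440 × 0.3366 = 1158 mGy/h.
Stay time = 930 mGy ÷ 1158 mGy/h = 0.8031 h = 48.19 min.

48.2 min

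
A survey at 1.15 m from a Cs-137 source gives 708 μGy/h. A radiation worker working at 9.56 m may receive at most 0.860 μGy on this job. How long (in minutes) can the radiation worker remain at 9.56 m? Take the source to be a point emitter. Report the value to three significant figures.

5.04 min

Intensity scales as (d₁/d₂)², so rate at 9.56 m:
708 × (1.15/9.56)² = 708 × 0.01447 = 10.24 μGy/h.
Stay time = 0.860 μGy ÷ 10.24 μGy/h = 0.08398 h = 5.039 min.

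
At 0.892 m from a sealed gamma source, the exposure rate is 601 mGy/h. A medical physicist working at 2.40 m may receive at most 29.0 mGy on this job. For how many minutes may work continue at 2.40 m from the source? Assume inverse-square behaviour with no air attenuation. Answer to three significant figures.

21.0 min

Applying the 1/r² law, rate at 2.40 m:
601 × (0.892/2.40)² = 601 × 0.1381 = 83.00 mGy/h.
Stay time = 29.0 mGy ÷ 83.00 mGy/h = 0.3494 h = 20.96 min.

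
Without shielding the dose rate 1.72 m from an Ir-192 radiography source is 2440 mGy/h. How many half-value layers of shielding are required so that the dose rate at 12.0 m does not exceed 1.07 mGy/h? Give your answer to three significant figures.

At 12.0 m, distance alone gives (1.72/12.0)² = 0.02054, so 2440 × 0.02054 = 50.12 mGy/h.
Further attenuation needed: 50.12/1.07 = 46.84.
n = log₂(46.84) = 5.550 half-value layers.

5.55 half-value layers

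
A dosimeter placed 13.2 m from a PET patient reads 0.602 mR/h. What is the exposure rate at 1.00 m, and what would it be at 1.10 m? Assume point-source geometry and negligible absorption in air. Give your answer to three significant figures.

105 mR/h; 86.7 mR/h

By the inverse-square law,
At 1.00 m: (13.2/1.00)² = 174.2, so 0.602 × 174.2 = 104.9 mR/h
At 1.10 m: 104.9 × (1.00/1.10)² = 104.9 × 0.8264 = 86.69 mR/h.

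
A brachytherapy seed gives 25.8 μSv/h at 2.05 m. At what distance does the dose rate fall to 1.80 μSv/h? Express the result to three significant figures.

7.76 m

Intensity scales as (d₁/d₂)², so d₂ = d₁·√(I₁/I₂).
I₁/I₂ = 25.8/1.80 = 14.33, so d₂ = 2.05 × √14.33 = 7.760 m.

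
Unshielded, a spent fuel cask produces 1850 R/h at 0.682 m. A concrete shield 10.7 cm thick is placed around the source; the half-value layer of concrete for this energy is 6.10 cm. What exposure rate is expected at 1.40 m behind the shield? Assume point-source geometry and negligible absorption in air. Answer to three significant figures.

130 R/h

Distance alone: 1850 × (0.682/1.40)² = 1850 × 0.2373 = 439.0 R/h.
Shield: 10.7/6.10 = 1.754 half-value layers → attenuation 2^(−1.754) = 0.2965.
Combined: 439.0 × 0.2965 = 130.2 R/h.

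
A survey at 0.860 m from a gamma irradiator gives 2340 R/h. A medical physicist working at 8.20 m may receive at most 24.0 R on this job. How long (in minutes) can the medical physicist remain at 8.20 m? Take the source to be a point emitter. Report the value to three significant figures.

55.9 min

Since intensity falls as 1/r², rate at 8.20 m:
2340 × (0.860/8.20)² = 2340 × 0.01100 = 25.74 R/h.
Stay time = 24.0 R ÷ 25.74 R/h = 0.9324 h = 55.94 min.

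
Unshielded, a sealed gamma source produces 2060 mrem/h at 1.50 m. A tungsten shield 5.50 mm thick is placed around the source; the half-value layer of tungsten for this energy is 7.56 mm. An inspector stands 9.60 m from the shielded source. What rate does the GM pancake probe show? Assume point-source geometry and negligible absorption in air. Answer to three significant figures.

Distance alone: (1.50/9.60)² = 0.02441, so 2060 × 0.02441 = 50.28 mrem/h.
Shield: 5.50/7.56 = 0.7275 half-value layers → attenuation 2^(−0.7275) = 0.6039.
Combined: 50.28 × 0.6039 = 30.36 mrem/h.

30.4 mrem/h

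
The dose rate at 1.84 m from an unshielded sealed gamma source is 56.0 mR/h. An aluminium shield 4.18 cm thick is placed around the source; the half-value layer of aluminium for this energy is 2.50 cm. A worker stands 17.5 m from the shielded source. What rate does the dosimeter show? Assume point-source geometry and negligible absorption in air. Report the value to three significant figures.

0.194 mR/h

Distance alone: (1.84/17.5)² = 0.01106, so 56.0 × 0.01106 = 0.6194 mR/h.
Shield: 4.18/2.50 = 1.672 half-value layers → attenuation 2^(−1.672) = 0.3138.
Combined: 0.6194 × 0.3138 = 0.1944 mR/h.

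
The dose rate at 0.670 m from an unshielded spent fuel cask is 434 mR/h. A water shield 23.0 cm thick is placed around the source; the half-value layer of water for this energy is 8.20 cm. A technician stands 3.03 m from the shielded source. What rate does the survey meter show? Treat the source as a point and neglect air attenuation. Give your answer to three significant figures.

3.04 mR/h

Distance alone: 434 × (0.670/3.03)² = 434 × 0.04889 = 21.22 mR/h.
Shield: 23.0/8.20 = 2.805 half-value layers → attenuation 2^(−2.805) = 0.1431.
Combined: 21.22 × 0.1431 = 3.037 mR/h.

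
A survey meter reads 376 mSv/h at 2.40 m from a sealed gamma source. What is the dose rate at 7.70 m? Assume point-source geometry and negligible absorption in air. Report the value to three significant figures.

By the inverse-square law, the rate at 7.70 m is
(2.40/7.70)² = 0.09715, so 376 × 0.09715 = 36.53 mSv/h.

36.5 mSv/h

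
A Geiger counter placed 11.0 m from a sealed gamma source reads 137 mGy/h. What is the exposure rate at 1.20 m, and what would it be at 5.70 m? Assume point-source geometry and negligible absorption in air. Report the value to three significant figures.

Using I₁d₁² = I₂d₂²,
At 1.20 m: 137 × (11.0/1.20)² = 137 × 84.03 = 11510 mGy/h
At 5.70 m: 11510 × (1.20/5.70)² = 11510 × 0.04432 = 510.1 mGy/h.

11500 mGy/h; 510 mGy/h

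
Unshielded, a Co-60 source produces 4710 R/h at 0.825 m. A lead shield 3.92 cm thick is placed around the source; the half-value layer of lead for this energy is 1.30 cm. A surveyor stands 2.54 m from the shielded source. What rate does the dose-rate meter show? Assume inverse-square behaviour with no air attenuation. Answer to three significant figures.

61.5 R/h

Distance alone: 4710 × (0.825/2.54)² = 4710 × 0.1055 = 496.9 R/h.
Shield: 3.92/1.30 = 3.015 half-value layers → attenuation 2^(−3.015) = 0.1237.
Combined: 496.9 × 0.1237 = 61.47 R/h.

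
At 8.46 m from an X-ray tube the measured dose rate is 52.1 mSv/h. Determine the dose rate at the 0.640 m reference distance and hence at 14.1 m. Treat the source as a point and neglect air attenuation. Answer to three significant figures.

9100 mSv/h; 18.8 mSv/h

Since intensity falls as 1/r²,
At 0.640 m: (8.46/0.640)² = 174.7, so 52.1 × 174.7 = 9102 mSv/h
At 14.1 m: (0.640/14.1)² = 0.002060, so 9102 × 0.002060 = 18.75 mSv/h.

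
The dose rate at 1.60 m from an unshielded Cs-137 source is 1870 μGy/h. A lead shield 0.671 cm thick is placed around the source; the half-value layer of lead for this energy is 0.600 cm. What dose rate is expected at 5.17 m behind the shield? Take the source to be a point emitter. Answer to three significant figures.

Distance alone: 1870 × (1.60/5.17)² = 1870 × 0.09578 = 179.1 μGy/h.
Shield: 0.671/0.600 = 1.118 half-value layers → attenuation 2^(−1.118) = 0.4607.
Combined: 179.1 × 0.4607 = 82.51 μGy/h.

82.5 μGy/h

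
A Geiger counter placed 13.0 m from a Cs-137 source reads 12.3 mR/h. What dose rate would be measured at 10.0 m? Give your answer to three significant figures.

20.8 mR/h

By the inverse-square law, scaling from 13.0 m to 10.0 m:
(13.0/10.0)² = 1.690, so 12.3 × 1.690 = 20.79 mR/h.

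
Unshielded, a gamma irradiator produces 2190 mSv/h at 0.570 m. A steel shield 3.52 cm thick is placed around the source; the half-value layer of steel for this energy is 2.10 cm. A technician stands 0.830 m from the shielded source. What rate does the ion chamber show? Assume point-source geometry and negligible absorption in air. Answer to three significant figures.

323 mSv/h

Distance alone: (0.570/0.830)² = 0.4716, so 2190 × 0.4716 = 1033 mSv/h.
Shield: 3.52/2.10 = 1.676 half-value layers → attenuation 2^(−1.676) = 0.3129.
Combined: 1033 × 0.3129 = 323.2 mSv/h.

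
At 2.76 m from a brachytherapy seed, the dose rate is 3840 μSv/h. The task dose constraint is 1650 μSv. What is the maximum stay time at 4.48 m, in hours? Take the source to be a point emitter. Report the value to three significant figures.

1.13 h

Intensity scales as (d₁/d₂)², so rate at 4.48 m:
(2.76/4.48)² = 0.3795, so 3840 × 0.3795 = 1457 μSv/h.
Stay time = 1650 μSv ÷ 1457 μSv/h = 1.132 h.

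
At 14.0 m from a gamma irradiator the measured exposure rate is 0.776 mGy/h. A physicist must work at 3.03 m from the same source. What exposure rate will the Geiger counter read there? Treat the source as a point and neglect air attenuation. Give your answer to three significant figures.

16.6 mGy/h

Using I₁d₁² = I₂d₂², scaling from 14.0 m to 3.03 m:
0.776 × (14.0/3.03)² = 0.776 × 21.35 = 16.57 mGy/h.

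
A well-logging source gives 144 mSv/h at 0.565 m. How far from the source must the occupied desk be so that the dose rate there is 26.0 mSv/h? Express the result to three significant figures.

Intensity scales as (d₁/d₂)², so d₂ = d₁·√(I₁/I₂).
I₁/I₂ = 144/26.0 = 5.538, so d₂ = 0.565 × √5.538 = 1.330 m.

1.33 m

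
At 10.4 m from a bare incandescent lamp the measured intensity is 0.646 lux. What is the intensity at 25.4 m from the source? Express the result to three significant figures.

0.108 lux

Since intensity falls as 1/r², scaling from 10.4 m to 25.4 m:
(10.4/25.4)² = 0.1676, so 0.646 × 0.1676 = 0.1083 lux.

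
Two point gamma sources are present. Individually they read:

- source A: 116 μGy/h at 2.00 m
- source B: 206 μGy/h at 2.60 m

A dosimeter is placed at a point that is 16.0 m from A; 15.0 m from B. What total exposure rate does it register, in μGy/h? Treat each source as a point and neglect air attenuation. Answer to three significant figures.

8.00 μGy/h

By superposition, sum each source's inverse-square contribution:
A: 116 × (2.00/16.0)² = 1.812 μGy/h
B: 206 × (2.60/15.0)² = 6.189 μGy/h
Total = 1.812 + 6.189 = 8.001 μGy/h.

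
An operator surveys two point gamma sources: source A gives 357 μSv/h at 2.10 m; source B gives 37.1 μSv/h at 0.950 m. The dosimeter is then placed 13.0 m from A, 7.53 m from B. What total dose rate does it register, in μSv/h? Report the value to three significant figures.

By superposition, sum each source's inverse-square contribution:
A: 357 × (2.10/13.0)² = 9.316 μSv/h
B: 37.1 × (0.950/7.53)² = 0.5905 μSv/h
Total = 9.316 + 0.5905 = 9.907 μSv/h.

9.91 μSv/h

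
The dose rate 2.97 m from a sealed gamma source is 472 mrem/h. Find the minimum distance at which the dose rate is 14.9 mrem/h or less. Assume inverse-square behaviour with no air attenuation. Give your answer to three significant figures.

Using I₁d₁² = I₂d₂², d₂ = d₁·√(I₁/I₂).
I₁/I₂ = 472/14.9 = 31.68, so d₂ = 2.97 × √31.68 = 16.72 m.

16.7 m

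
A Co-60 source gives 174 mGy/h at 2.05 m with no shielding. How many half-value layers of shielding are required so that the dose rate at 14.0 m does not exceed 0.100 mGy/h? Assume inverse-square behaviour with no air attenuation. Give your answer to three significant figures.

5.22 half-value layers

At 14.0 m, distance alone gives (2.05/14.0)² = 0.02144, so 174 × 0.02144 = 3.731 mGy/h.
Further attenuation needed: 3.731/0.100 = 37.31.
n = log₂(37.31) = 5.221 half-value layers.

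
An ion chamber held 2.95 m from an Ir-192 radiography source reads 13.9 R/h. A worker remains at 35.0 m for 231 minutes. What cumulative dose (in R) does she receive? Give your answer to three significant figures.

0.380 R

By the inverse-square law, rate at 35.0 m:
(2.95/35.0)² = 0.007104, so 13.9 × 0.007104 = 0.09875 R/h.
Dose = rate × time = 0.09875 R/h × 3.850 h = 0.3802 R.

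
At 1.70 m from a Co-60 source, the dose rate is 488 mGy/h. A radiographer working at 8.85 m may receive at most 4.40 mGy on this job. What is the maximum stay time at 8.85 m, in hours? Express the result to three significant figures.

0.244 h

Intensity scales as (d₁/d₂)², so rate at 8.85 m:
(1.70/8.85)² = 0.03690, so 488 × 0.03690 = 18.01 mGy/h.
Stay time = 4.40 mGy ÷ 18.01 mGy/h = 0.2443 h.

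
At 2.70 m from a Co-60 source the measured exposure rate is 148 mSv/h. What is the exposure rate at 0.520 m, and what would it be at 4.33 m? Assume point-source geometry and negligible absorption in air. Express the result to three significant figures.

3990 mSv/h; 57.5 mSv/h

Intensity scales as (d₁/d₂)², so
At 0.520 m: (2.70/0.520)² = 26.96, so 148 × 26.96 = 3990 mSv/h
At 4.33 m: (0.520/4.33)² = 0.01442, so 3990 × 0.01442 = 57.54 mSv/h.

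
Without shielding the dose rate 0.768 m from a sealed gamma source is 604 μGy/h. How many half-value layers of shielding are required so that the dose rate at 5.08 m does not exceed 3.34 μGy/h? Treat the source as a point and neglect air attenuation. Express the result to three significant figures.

At 5.08 m, distance alone gives (0.768/5.08)² = 0.02286, so 604 × 0.02286 = 13.81 μGy/h.
Further attenuation needed: 13.81/3.34 = 4.135.
n = log₂(4.135) = 2.048 half-value layers.

2.05 half-value layers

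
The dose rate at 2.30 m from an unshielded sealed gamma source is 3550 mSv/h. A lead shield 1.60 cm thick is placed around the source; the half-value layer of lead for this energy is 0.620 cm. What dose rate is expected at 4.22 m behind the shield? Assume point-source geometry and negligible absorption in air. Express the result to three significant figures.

176 mSv/h

Distance alone: (2.30/4.22)² = 0.2971, so 3550 × 0.2971 = 1055 mSv/h.
Shield: 1.60/0.620 = 2.581 half-value layers → attenuation 2^(−2.581) = 0.1671.
Combined: 1055 × 0.1671 = 176.3 mSv/h.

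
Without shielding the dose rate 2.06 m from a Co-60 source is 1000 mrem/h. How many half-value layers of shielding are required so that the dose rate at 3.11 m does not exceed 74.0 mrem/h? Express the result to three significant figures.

At 3.11 m, distance alone gives (2.06/3.11)² = 0.4387, so 1000 × 0.4387 = 438.7 mrem/h.
Further attenuation needed: 438.7/74.0 = 5.928.
n = log₂(5.928) = 2.568 half-value layers.

2.57 half-value layers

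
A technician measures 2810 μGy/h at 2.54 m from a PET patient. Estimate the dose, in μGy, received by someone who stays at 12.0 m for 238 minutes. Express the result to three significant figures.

Since intensity falls as 1/r², rate at 12.0 m:
2810 × (2.54/12.0)² = 2810 × 0.04480 = 125.9 μGy/h.
Dose = rate × time = 125.9 μGy/h × 3.967 h = 499.4 μGy.

499 μGy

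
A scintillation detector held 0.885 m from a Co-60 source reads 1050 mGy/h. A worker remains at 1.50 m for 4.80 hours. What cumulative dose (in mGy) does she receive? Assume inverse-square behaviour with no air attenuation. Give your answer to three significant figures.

By the inverse-square law, rate at 1.50 m:
1050 × (0.885/1.50)² = 1050 × 0.3481 = 365.5 mGy/h.
Dose = rate × time = 365.5 mGy/h × 4.800 h = 1754 mGy.

1750 mGy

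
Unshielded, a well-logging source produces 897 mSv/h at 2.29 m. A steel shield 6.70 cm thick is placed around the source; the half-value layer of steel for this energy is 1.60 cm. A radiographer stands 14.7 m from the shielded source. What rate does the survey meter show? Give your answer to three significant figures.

1.19 mSv/h

Distance alone: 897 × (2.29/14.7)² = 897 × 0.02427 = 21.77 mSv/h.
Shield: 6.70/1.60 = 4.188 half-value layers → attenuation 2^(−4.188) = 0.05486.
Combined: 21.77 × 0.05486 = 1.194 mSv/h.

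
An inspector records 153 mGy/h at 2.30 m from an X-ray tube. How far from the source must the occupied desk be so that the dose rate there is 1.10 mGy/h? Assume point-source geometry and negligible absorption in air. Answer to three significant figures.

27.1 m

Using I₁d₁² = I₂d₂², d₂ = d₁·√(I₁/I₂).
I₁/I₂ = 153/1.10 = 139.1, so d₂ = 2.30 × √139.1 = 27.13 m.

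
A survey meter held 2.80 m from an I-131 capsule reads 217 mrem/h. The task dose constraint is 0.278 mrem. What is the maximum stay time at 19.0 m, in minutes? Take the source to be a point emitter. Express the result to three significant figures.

3.54 min

By the inverse-square law, rate at 19.0 m:
217 × (2.80/19.0)² = 217 × 0.02172 = 4.713 mrem/h.
Stay time = 0.278 mrem ÷ 4.713 mrem/h = 0.05899 h = 3.539 min.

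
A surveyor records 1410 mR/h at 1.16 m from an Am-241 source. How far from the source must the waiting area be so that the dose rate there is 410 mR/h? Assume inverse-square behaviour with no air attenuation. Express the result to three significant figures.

2.15 m

Applying the 1/r² law, d₂ = d₁·√(I₁/I₂).
I₁/I₂ = 1410/410 = 3.439, so d₂ = 1.16 × √3.439 = 2.151 m.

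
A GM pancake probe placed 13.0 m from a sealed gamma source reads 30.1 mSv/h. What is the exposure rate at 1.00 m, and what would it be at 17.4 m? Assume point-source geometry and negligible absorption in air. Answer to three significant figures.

5090 mSv/h; 16.8 mSv/h

Since intensity falls as 1/r²,
At 1.00 m: (13.0/1.00)² = 169.0, so 30.1 × 169.0 = 5087 mSv/h
At 17.4 m: 5087 × (1.00/17.4)² = 5087 × 0.003303 = 16.80 mSv/h.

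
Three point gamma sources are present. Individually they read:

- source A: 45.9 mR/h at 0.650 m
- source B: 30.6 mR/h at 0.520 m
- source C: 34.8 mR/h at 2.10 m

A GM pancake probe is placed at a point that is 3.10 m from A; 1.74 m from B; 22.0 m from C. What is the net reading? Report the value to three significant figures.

5.07 mR/h

By superposition, sum each source's inverse-square contribution:
A: 45.9 × (0.650/3.10)² = 2.018 mR/h
B: 30.6 × (0.520/1.74)² = 2.733 mR/h
C: 34.8 × (2.10/22.0)² = 0.3171 mR/h
Total = 2.018 + 2.733 + 0.3171 = 5.068 mR/h.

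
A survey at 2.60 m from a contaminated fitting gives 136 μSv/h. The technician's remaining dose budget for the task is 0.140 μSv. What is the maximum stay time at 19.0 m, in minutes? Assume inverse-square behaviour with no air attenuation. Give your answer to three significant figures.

Since intensity falls as 1/r², rate at 19.0 m:
136 × (2.60/19.0)² = 136 × 0.01873 = 2.547 μSv/h.
Stay time = 0.140 μSv ÷ 2.547 μSv/h = 0.05497 h = 3.298 min.

3.30 min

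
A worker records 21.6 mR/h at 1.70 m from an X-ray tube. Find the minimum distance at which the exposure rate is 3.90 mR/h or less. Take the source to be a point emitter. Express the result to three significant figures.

Intensity scales as (d₁/d₂)², so d₂ = d₁·√(I₁/I₂).
I₁/I₂ = 21.6/3.90 = 5.538, so d₂ = 1.70 × √5.538 = 4.001 m.

4.00 m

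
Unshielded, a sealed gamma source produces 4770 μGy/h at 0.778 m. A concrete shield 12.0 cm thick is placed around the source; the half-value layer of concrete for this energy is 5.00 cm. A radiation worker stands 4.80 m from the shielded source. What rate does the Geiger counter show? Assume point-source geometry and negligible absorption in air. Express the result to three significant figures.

Distance alone: 4770 × (0.778/4.80)² = 4770 × 0.02627 = 125.3 μGy/h.
Shield: 12.0/5.00 = 2.400 half-value layers → attenuation 2^(−2.400) = 0.1895.
Combined: 125.3 × 0.1895 = 23.74 μGy/h.

23.7 μGy/h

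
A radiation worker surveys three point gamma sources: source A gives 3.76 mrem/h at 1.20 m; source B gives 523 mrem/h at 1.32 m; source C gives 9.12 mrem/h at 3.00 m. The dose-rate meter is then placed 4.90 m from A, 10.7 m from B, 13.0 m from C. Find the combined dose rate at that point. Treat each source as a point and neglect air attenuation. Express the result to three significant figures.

8.67 mrem/h

By superposition, sum each source's inverse-square contribution:
A: 3.76 × (1.20/4.90)² = 0.2255 mrem/h
B: 523 × (1.32/10.7)² = 7.959 mrem/h
C: 9.12 × (3.00/13.0)² = 0.4857 mrem/h
Total = 0.2255 + 7.959 + 0.4857 = 8.670 mrem/h.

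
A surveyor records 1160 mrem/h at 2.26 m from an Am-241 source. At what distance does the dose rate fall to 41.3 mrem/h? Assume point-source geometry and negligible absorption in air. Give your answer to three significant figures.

Applying the 1/r² law, d₂ = d₁·√(I₁/I₂).
I₁/I₂ = 1160/41.3 = 28.09, so d₂ = 2.26 × √28.09 = 11.98 m.

12.0 m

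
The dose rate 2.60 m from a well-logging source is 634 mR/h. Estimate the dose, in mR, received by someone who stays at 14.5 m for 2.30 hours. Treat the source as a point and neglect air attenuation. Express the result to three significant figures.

Applying the 1/r² law, rate at 14.5 m:
634 × (2.60/14.5)² = 634 × 0.03215 = 20.38 mR/h.
Dose = rate × time = 20.38 mR/h × 2.300 h = 46.87 mR.

46.9 mR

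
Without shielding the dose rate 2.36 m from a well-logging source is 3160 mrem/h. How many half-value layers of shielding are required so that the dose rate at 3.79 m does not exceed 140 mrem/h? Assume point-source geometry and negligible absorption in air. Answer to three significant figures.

At 3.79 m, distance alone gives (2.36/3.79)² = 0.3877, so 3160 × 0.3877 = 1225 mrem/h.
Further attenuation needed: 1225/140 = 8.750.
n = log₂(8.750) = 3.129 half-value layers.

3.13 half-value layers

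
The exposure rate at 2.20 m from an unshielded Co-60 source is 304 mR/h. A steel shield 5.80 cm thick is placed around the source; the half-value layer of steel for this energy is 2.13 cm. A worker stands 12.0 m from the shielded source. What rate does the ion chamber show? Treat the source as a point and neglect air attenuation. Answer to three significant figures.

Distance alone: 304 × (2.20/12.0)² = 304 × 0.03361 = 10.22 mR/h.
Shield: 5.80/2.13 = 2.723 half-value layers → attenuation 2^(−2.723) = 0.1515.
Combined: 10.22 × 0.1515 = 1.548 mR/h.

1.55 mR/h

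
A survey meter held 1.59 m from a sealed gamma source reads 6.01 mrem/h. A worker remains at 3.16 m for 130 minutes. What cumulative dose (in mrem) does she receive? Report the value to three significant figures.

3.30 mrem

By the inverse-square law, rate at 3.16 m:
6.01 × (1.59/3.16)² = 6.01 × 0.2532 = 1.522 mrem/h.
Dose = rate × time = 1.522 mrem/h × 2.167 h = 3.298 mrem.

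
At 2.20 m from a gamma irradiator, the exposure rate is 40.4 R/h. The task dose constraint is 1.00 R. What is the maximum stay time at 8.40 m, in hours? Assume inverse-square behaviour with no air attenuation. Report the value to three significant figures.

Intensity scales as (d₁/d₂)², so rate at 8.40 m:
(2.20/8.40)² = 0.06859, so 40.4 × 0.06859 = 2.771 R/h.
Stay time = 1.00 R ÷ 2.771 R/h = 0.3609 h.

0.361 h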